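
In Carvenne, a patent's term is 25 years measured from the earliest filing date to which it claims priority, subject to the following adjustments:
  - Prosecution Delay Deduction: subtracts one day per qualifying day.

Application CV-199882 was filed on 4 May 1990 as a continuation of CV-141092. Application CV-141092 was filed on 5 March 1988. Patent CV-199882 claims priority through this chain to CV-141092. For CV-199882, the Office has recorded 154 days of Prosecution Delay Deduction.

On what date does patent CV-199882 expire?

Earliest priority filing: 5 March 1988.
Base term: 5 March 1988 + 25 years → 5 March 2013.
Prosecution Delay Deduction: −154 days → 2 October 2012.

2012-10-02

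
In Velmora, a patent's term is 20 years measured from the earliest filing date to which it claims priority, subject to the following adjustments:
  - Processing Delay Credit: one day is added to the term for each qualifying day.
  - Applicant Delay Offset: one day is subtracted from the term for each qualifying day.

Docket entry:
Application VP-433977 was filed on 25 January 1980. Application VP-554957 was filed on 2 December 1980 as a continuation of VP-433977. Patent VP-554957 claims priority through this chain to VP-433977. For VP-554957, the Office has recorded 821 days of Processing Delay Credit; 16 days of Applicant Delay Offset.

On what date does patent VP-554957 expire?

Earliest priority filing: 25 January 1980.
Base term: 25 January 1980 + 20 years → 25 January 2000.
Processing Delay Credit: +821 days → 25 April 2002.
Applicant Delay Offset: −16 days → 9 April 2002.

April 9, 2002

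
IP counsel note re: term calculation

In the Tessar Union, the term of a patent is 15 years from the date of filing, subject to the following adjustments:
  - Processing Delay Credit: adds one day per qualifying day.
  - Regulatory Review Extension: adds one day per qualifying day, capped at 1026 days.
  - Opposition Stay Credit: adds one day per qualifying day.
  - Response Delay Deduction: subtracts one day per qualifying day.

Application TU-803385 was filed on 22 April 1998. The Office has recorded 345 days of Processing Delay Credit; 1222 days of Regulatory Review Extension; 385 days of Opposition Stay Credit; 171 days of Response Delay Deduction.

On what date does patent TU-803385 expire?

Base term: filing date + 15 years → 22 April 2013.
Processing Delay Credit: +345 days → 2 April 2014.
Regulatory Review Extension: 1222 days claimed exceeds the 1026-day cap, so +1026 days → 22 January 2017.
Opposition Stay Credit: +385 days → 11 February 2018.
Response Delay Deduction: −171 days → 24 August 2017.

August 24, 2017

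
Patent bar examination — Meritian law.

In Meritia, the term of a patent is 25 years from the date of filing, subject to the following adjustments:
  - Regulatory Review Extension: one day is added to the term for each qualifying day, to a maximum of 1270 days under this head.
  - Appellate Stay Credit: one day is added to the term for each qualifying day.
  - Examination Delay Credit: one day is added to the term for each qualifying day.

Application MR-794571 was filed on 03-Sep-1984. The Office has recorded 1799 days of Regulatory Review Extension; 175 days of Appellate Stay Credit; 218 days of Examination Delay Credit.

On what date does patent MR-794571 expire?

March 24, 2014

Base term: filing date + 25 years → 3 September 2009.
Regulatory Review Extension: 1799 days claimed exceeds the 1270-day cap, so +1270 days → 24 February 2013.
Appellate Stay Credit: +175 days → 18 August 2013.
Examination Delay Credit: +218 days → 24 March 2014.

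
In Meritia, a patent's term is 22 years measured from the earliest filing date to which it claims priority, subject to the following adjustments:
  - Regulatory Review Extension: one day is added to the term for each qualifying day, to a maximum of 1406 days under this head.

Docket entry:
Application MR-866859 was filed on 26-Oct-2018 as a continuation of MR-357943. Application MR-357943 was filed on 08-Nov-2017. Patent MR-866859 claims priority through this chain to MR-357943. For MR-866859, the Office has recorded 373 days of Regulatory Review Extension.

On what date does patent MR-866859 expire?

November 15, 2040

Earliest priority filing: 8 November 2017.
Base term: 8 November 2017 + 22 years → 8 November 2039.
Regulatory Review Extension: 373 days (within the 1406-day cap) → +373 days → 15 November 2040.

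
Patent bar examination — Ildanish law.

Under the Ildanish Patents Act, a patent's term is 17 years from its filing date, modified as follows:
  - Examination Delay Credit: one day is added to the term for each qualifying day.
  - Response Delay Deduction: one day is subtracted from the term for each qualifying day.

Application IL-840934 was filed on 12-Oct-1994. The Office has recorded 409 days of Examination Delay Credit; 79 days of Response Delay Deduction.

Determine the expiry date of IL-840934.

September 6, 2012

Base term: filing date + 17 years → 12 October 2011.
Examination Delay Credit: +409 days → 24 November 2012.
Response Delay Deduction: −79 days → 6 September 2012.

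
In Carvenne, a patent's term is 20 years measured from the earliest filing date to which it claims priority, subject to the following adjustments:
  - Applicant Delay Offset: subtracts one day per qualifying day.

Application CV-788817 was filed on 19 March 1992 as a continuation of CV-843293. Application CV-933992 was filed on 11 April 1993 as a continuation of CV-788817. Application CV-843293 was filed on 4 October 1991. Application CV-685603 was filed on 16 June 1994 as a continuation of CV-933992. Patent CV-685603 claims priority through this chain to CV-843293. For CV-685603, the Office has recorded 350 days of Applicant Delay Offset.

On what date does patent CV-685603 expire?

Earliest priority filing: 4 October 1991.
Base term: 4 October 1991 + 20 years → 4 October 2011.
Applicant Delay Offset: −350 days → 19 October 2010.

October 19, 2010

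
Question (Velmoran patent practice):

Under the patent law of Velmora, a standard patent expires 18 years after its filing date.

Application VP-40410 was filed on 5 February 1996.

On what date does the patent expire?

February 5, 2014

Filing date + 18 years → 5 February 2014.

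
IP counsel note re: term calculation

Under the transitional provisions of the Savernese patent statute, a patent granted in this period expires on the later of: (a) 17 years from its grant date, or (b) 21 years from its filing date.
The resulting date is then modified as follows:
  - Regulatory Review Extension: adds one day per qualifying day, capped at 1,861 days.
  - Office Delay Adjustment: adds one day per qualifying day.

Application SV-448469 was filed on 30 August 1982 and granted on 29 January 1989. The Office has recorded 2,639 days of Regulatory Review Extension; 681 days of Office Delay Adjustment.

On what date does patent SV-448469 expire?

January 14, 2013

(a) grant + 17 years → 29 January 2006.
(b) filing + 21 years → 30 August 2003.
Later of the two: 29 January 2006.
Regulatory Review Extension: 2639 days claimed exceeds the 1861-day cap, so +1861 days → 5 March 2011.
Office Delay Adjustment: +681 days → 14 January 2013.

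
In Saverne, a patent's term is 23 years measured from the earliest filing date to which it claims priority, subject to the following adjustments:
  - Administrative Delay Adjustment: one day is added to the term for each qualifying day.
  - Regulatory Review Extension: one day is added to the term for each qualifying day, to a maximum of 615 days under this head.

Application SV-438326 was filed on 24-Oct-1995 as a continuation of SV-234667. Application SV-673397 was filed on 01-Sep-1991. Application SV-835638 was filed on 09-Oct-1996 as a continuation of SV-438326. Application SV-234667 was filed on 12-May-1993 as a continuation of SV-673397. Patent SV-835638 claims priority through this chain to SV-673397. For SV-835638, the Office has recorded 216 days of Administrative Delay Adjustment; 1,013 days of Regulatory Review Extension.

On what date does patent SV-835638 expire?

2016-12-10

Earliest priority filing: 1 September 1991.
Base term: 1 September 1991 + 23 years → 1 September 2014.
Administrative Delay Adjustment: +216 days → 5 April 2015.
Regulatory Review Extension: 1013 days claimed exceeds the 615-day cap, so +615 days → 10 December 2016.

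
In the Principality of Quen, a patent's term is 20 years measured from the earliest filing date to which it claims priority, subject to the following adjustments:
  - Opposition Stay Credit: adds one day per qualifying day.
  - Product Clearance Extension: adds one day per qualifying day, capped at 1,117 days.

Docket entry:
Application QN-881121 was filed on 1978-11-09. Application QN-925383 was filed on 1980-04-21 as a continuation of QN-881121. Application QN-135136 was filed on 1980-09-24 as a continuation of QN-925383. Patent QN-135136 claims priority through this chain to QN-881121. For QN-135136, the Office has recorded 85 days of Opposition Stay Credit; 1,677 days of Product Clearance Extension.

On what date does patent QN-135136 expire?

February 23, 2002

Earliest priority filing: 9 November 1978.
Base term: 9 November 1978 + 20 years → 9 November 1998.
Opposition Stay Credit: +85 days → 2 February 1999.
Product Clearance Extension: 1677 days claimed exceeds the 1117-day cap, so +1117 days → 23 February 2002.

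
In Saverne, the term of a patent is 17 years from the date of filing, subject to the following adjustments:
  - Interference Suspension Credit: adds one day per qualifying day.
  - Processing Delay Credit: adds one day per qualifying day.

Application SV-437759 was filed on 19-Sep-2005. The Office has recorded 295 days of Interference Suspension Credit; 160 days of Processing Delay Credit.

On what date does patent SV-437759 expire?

2023-12-18

Base term: filing date + 17 years → 19 September 2022.
Interference Suspension Credit: +295 days → 11 July 2023.
Processing Delay Credit: +160 days → 18 December 2023.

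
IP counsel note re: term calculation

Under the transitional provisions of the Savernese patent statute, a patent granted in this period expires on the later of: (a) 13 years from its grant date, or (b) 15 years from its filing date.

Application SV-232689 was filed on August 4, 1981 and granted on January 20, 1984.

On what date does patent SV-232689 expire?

January 20, 1997

(a) grant + 13 years → 20 January 1997.
(b) filing + 15 years → 4 August 1996.
Later of the two: 20 January 1997.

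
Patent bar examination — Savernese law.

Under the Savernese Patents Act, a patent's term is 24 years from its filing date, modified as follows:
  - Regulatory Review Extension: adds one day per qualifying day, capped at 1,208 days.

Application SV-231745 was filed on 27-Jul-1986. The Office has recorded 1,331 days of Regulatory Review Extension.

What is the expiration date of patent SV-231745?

Base term: filing date + 24 years → 27 July 2010.
Regulatory Review Extension: 1331 days claimed exceeds the 1208-day cap, so +1208 days → 16 November 2013.

2013-11-16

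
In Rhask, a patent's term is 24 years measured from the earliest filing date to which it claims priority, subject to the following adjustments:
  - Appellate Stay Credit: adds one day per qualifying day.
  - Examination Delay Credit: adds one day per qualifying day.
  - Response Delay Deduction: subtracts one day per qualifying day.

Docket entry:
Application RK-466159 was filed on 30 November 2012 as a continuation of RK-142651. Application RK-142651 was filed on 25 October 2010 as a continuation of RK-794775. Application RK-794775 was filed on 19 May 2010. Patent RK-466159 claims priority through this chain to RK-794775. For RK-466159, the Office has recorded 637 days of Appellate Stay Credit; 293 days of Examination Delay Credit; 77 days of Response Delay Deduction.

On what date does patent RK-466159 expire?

Earliest priority filing: 19 May 2010.
Base term: 19 May 2010 + 24 years → 19 May 2034.
Appellate Stay Credit: +637 days → 15 February 2036.
Examination Delay Credit: +293 days → 4 December 2036.
Response Delay Deduction: −77 days → 18 September 2036.

2036-09-18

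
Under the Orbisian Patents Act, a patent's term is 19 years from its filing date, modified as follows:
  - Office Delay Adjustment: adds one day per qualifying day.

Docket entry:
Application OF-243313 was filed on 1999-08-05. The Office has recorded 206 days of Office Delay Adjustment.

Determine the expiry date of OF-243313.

2019-02-27

Base term: filing date + 19 years → 5 August 2018.
Office Delay Adjustment: +206 days → 27 February 2019.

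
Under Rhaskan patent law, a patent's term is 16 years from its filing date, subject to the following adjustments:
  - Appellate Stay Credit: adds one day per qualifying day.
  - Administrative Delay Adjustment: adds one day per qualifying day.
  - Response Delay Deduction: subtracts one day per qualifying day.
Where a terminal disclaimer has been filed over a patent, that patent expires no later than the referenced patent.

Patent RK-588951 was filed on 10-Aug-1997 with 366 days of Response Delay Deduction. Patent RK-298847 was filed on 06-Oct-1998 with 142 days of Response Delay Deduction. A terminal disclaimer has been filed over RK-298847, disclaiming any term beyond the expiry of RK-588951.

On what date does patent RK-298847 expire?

2012-08-09

Natural term of RK-298847:
  Base: filing + 16 years → 6 October 2014.
  Response Delay Deduction: −142 days → 17 May 2014.
Expiry of referenced patent RK-588951:
  Base: filing + 16 years → 10 August 2013.
  Response Delay Deduction: −366 days → 9 August 2012.
Terminal disclaimer: RK-298847 expires on the earlier of 17 May 2014 and 9 August 2012.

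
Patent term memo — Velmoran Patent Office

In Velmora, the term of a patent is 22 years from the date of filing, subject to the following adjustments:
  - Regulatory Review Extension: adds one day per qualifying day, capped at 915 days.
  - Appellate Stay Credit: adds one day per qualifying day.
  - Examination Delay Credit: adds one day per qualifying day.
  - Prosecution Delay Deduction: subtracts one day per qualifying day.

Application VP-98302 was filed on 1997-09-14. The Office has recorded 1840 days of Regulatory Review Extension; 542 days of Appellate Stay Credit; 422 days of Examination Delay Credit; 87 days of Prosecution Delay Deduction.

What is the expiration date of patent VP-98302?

August 10, 2024

Base term: filing date + 22 years → 14 September 2019.
Regulatory Review Extension: 1840 days claimed exceeds the 915-day cap, so +915 days → 17 March 2022.
Appellate Stay Credit: +542 days → 10 September 2023.
Examination Delay Credit: +422 days → 5 November 2024.
Prosecution Delay Deduction: −87 days → 10 August 2024.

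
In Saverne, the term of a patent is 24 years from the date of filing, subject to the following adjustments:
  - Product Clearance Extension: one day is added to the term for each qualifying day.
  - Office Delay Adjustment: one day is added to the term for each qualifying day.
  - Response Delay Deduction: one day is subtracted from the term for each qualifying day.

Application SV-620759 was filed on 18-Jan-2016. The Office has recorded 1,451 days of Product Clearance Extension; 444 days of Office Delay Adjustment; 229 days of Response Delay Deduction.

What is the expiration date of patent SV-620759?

August 10, 2044

Base term: filing date + 24 years → 18 January 2040.
Product Clearance Extension: +1451 days → 8 January 2044.
Office Delay Adjustment: +444 days → 27 March 2045.
Response Delay Deduction: −229 days → 10 August 2044.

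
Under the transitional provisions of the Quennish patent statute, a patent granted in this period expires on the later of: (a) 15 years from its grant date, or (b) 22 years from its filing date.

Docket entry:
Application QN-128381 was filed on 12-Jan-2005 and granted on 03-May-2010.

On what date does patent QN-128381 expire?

(a) grant + 15 years → 3 May 2025.
(b) filing + 22 years → 12 January 2027.
Later of the two: 12 January 2027.

2027-01-12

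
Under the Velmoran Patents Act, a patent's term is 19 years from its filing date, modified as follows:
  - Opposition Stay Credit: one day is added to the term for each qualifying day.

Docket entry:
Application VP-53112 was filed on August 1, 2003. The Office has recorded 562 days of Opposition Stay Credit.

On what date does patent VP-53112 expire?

Base term: filing date + 19 years → 1 August 2022.
Opposition Stay Credit: +562 days → 14 February 2024.

2024-02-14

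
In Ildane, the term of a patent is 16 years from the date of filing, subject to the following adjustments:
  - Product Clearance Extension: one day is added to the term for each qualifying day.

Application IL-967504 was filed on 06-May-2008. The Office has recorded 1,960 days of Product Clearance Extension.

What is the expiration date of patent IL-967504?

Base term: filing date + 16 years → 6 May 2024.
Product Clearance Extension: +1960 days → 17 September 2029.

September 17, 2029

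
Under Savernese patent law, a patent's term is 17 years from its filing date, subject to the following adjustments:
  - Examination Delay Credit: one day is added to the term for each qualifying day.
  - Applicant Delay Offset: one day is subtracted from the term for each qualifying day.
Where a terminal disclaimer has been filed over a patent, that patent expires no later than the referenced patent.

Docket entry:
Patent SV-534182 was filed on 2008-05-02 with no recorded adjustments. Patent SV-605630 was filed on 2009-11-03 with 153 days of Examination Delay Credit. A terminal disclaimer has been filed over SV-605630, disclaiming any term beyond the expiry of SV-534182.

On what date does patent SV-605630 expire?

2025-05-02

Natural term of SV-605630:
  Base: filing + 17 years → 3 November 2026.
  Examination Delay Credit: +153 days → 5 April 2027.
Expiry of referenced patent SV-534182:
  Base: filing + 17 years → 2 May 2025.
Terminal disclaimer: SV-605630 expires on the earlier of 5 April 2027 and 2 May 2025.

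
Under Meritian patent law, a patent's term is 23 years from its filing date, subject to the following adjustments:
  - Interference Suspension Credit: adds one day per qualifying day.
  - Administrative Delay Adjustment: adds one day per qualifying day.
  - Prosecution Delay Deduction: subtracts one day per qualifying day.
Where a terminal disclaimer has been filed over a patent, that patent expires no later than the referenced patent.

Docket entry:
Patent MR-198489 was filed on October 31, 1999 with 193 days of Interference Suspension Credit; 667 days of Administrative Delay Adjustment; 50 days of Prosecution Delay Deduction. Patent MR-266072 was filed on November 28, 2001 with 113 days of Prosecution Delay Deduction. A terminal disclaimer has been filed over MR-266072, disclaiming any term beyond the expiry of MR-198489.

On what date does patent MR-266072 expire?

Natural term of MR-266072:
  Base: filing + 23 years → 28 November 2024.
  Prosecution Delay Deduction: −113 days → 7 August 2024.
Expiry of referenced patent MR-198489:
  Base: filing + 23 years → 31 October 2022.
  Interference Suspension Credit: +193 days → 12 May 2023.
  Administrative Delay Adjustment: +667 days → 9 March 2025.
  Prosecution Delay Deduction: −50 days → 18 January 2025.
Terminal disclaimer: MR-266072 expires on the earlier of 7 August 2024 and 18 January 2025.

2024-08-07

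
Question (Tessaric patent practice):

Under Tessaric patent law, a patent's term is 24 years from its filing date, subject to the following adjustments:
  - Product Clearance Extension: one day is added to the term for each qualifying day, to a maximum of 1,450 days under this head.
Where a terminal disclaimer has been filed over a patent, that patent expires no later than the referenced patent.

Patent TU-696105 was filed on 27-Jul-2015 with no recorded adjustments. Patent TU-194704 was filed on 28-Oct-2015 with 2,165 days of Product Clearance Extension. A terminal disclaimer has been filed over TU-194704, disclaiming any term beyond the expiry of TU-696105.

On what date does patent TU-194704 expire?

July 27, 2039

Natural term of TU-194704:
  Base: filing + 24 years → 28 October 2039.
  Product Clearance Extension: 2165 days claimed exceeds the 1450-day cap, so +1450 days → 17 October 2043.
Expiry of referenced patent TU-696105:
  Base: filing + 24 years → 27 July 2039.
Terminal disclaimer: TU-194704 expires on the earlier of 17 October 2043 and 27 July 2039.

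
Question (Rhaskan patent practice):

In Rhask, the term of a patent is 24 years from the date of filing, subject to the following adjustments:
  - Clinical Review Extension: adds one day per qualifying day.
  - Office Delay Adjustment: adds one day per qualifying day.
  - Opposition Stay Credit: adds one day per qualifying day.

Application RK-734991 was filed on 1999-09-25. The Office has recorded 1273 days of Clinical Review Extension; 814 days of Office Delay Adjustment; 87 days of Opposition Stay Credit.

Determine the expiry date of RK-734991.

2029-09-07

Base term: filing date + 24 years → 25 September 2023.
Clinical Review Extension: +1273 days → 21 March 2027.
Office Delay Adjustment: +814 days → 12 June 2029.
Opposition Stay Credit: +87 days → 7 September 2029.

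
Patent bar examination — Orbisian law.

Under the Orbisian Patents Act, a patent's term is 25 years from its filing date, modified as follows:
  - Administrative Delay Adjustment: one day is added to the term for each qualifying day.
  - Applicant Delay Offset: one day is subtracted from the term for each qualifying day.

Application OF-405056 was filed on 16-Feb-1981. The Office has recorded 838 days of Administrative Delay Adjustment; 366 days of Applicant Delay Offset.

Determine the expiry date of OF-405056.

Base term: filing date + 25 years → 16 February 2006.
Administrative Delay Adjustment: +838 days → 3 June 2008.
Applicant Delay Offset: −366 days → 3 June 2007.

2007-06-03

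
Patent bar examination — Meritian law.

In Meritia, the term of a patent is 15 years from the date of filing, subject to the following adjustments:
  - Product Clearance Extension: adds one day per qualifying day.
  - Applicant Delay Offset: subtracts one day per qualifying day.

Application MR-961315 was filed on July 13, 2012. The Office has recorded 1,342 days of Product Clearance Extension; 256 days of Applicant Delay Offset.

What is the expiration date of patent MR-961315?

2030-07-03

Base term: filing date + 15 years → 13 July 2027.
Product Clearance Extension: +1342 days → 16 March 2031.
Applicant Delay Offset: −256 days → 3 July 2030.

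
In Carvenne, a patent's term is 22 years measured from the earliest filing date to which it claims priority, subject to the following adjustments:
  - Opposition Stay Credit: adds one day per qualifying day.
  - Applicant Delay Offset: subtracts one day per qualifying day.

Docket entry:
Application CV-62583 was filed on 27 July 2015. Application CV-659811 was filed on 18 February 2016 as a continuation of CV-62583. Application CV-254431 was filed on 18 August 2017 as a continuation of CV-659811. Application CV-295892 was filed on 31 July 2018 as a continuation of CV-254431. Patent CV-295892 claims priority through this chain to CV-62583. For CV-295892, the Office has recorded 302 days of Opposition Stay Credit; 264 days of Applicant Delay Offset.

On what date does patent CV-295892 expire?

Earliest priority filing: 27 July 2015.
Base term: 27 July 2015 + 22 years → 27 July 2037.
Opposition Stay Credit: +302 days → 25 May 2038.
Applicant Delay Offset: −264 days → 3 September 2037.

2037-09-03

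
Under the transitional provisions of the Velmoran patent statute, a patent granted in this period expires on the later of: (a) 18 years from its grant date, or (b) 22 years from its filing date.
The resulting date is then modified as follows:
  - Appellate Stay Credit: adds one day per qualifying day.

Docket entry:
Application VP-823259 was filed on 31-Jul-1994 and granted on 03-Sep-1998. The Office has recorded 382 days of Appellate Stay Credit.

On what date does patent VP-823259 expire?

2017-09-20

(a) grant + 18 years → 3 September 2016.
(b) filing + 22 years → 31 July 2016.
Later of the two: 3 September 2016.
Appellate Stay Credit: +382 days → 20 September 2017.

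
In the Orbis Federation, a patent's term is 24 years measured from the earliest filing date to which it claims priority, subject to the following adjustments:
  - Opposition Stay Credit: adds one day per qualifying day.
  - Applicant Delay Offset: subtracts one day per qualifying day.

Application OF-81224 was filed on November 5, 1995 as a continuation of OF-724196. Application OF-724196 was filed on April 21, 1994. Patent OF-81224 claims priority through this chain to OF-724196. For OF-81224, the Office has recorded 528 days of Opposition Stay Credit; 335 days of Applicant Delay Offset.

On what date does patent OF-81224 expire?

Earliest priority filing: 21 April 1994.
Base term: 21 April 1994 + 24 years → 21 April 2018.
Opposition Stay Credit: +528 days → 1 October 2019.
Applicant Delay Offset: −335 days → 31 October 2018.

2018-10-31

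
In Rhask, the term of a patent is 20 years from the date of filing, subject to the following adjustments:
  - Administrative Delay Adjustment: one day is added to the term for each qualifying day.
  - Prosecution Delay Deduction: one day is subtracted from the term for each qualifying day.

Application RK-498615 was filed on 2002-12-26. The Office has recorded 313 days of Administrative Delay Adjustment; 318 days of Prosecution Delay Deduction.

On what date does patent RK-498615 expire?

Base term: filing date + 20 years → 26 December 2022.
Administrative Delay Adjustment: +313 days → 4 November 2023.
Prosecution Delay Deduction: −318 days → 21 December 2022.

2022-12-21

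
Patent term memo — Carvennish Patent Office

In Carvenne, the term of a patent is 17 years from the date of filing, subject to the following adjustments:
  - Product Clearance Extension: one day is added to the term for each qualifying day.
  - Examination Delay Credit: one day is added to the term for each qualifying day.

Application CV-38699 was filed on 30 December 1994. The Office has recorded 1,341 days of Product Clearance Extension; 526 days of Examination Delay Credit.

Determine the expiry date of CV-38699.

2017-02-08

Base term: filing date + 17 years → 30 December 2011.
Product Clearance Extension: +1341 days → 1 September 2015.
Examination Delay Credit: +526 days → 8 February 2017.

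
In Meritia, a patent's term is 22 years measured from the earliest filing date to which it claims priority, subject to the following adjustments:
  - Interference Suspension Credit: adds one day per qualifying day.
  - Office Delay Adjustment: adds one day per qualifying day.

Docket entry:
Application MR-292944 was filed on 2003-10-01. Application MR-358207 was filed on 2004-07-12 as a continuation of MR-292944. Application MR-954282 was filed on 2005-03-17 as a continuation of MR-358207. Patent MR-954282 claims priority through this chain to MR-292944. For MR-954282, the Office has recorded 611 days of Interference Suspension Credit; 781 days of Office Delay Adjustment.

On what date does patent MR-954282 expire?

2029-07-24

Earliest priority filing: 1 October 2003.
Base term: 1 October 2003 + 22 years → 1 October 2025.
Interference Suspension Credit: +611 days → 4 June 2027.
Office Delay Adjustment: +781 days → 24 July 2029.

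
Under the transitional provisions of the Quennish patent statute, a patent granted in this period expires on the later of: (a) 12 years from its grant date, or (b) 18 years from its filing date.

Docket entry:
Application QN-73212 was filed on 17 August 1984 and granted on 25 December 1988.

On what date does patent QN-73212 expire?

August 17, 2002

(a) grant + 12 years → 25 December 2000.
(b) filing + 18 years → 17 August 2002.
Later of the two: 17 August 2002.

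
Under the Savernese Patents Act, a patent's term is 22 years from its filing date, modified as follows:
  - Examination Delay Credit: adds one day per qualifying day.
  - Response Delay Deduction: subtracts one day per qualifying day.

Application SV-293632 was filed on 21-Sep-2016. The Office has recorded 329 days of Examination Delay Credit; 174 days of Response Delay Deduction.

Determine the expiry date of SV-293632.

February 23, 2039

Base term: filing date + 22 years → 21 September 2038.
Examination Delay Credit: +329 days → 16 August 2039.
Response Delay Deduction: −174 days → 23 February 2039.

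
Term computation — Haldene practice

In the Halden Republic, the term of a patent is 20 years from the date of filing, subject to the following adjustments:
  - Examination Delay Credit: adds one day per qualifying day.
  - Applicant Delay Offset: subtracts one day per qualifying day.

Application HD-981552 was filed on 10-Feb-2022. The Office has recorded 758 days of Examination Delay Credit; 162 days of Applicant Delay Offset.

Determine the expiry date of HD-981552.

2043-09-29

Base term: filing date + 20 years → 10 February 2042.
Examination Delay Credit: +758 days → 9 March 2044.
Applicant Delay Offset: −162 days → 29 September 2043.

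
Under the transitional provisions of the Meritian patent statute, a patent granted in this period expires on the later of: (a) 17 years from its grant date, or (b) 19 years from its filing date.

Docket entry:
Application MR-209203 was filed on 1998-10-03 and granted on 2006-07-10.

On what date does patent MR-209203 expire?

(a) grant + 17 years → 10 July 2023.
(b) filing + 19 years → 3 October 2017.
Later of the two: 10 July 2023.

July 10, 2023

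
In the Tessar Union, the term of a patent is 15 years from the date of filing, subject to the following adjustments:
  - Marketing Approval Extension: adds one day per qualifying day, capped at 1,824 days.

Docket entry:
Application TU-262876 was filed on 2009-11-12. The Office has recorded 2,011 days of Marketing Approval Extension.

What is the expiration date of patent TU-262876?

November 10, 2029

Base term: filing date + 15 years → 12 November 2024.
Marketing Approval Extension: 2011 days claimed exceeds the 1824-day cap, so +1824 days → 10 November 2029.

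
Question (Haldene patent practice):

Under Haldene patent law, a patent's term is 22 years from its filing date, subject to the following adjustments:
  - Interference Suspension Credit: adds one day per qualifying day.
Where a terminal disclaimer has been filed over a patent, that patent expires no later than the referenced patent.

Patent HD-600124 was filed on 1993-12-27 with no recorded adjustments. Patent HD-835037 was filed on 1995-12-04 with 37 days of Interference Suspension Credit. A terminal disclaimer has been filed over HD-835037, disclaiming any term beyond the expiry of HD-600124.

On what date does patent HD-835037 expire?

2015-12-27

Natural term of HD-835037:
  Base: filing + 22 years → 4 December 2017.
  Interference Suspension Credit: +37 days → 10 January 2018.
Expiry of referenced patent HD-600124:
  Base: filing + 22 years → 27 December 2015.
Terminal disclaimer: HD-835037 expires on the earlier of 10 January 2018 and 27 December 2015.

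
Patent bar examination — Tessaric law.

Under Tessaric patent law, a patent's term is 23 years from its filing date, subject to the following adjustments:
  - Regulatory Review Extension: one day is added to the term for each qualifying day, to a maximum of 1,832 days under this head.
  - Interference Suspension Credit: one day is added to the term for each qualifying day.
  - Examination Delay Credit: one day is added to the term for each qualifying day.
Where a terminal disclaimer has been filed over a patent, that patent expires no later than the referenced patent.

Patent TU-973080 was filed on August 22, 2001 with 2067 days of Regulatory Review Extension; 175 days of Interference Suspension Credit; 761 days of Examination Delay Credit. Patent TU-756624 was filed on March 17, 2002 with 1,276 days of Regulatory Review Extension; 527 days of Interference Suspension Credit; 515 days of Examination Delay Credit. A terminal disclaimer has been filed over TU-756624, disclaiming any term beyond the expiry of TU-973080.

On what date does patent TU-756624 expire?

Natural term of TU-756624:
  Base: filing + 23 years → 17 March 2025.
  Regulatory Review Extension: 1276 days (within the 1832-day cap) → +1276 days → 13 September 2028.
  Interference Suspension Credit: +527 days → 22 February 2030.
  Examination Delay Credit: +515 days → 22 July 2031.
Expiry of referenced patent TU-973080:
  Base: filing + 23 years → 22 August 2024.
  Regulatory Review Extension: 2067 days claimed exceeds the 1832-day cap, so +1832 days → 28 August 2029.
  Interference Suspension Credit: +175 days → 19 February 2030.
  Examination Delay Credit: +761 days → 21 March 2032.
Terminal disclaimer: TU-756624 expires on the earlier of 22 July 2031 and 21 March 2032.

July 22, 2031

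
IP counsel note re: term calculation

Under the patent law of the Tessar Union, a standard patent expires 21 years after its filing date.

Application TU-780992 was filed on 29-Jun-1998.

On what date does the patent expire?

Filing date + 21 years → 29 June 2019.

June 29, 2019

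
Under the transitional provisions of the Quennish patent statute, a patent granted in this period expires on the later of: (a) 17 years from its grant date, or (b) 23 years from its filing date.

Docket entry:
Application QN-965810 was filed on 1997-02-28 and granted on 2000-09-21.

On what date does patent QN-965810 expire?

2020-02-28

(a) grant + 17 years → 21 September 2017.
(b) filing + 23 years → 28 February 2020.
Later of the two: 28 February 2020.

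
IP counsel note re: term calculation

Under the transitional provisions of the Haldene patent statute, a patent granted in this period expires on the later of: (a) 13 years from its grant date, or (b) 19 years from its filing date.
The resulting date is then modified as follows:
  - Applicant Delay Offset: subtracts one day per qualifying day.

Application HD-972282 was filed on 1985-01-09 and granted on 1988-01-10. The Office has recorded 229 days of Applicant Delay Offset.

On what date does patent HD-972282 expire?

(a) grant + 13 years → 10 January 2001.
(b) filing + 19 years → 9 January 2004.
Later of the two: 9 January 2004.
Applicant Delay Offset: −229 days → 25 May 2003.

2003-05-25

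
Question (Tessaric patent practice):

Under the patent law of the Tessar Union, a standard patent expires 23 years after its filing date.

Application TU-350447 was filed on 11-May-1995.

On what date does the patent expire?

2018-05-11

Filing date + 23 years → 11 May 2018.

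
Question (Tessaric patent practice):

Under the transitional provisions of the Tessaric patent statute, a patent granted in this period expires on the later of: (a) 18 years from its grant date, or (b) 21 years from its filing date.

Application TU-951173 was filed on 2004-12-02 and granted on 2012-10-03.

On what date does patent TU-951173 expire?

2030-10-03

(a) grant + 18 years → 3 October 2030.
(b) filing + 21 years → 2 December 2025.
Later of the two: 3 October 2030.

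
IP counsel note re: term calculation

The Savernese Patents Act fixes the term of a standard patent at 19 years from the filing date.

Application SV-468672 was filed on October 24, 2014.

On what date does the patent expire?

Filing date + 19 years → 24 October 2033.

2033-10-24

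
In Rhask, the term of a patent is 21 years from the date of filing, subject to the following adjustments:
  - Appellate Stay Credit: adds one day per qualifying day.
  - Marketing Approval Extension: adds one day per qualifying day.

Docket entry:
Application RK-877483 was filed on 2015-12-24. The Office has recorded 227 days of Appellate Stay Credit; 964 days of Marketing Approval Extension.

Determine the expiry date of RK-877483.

2040-03-29

Base term: filing date + 21 years → 24 December 2036.
Appellate Stay Credit: +227 days → 8 August 2037.
Marketing Approval Extension: +964 days → 29 March 2040.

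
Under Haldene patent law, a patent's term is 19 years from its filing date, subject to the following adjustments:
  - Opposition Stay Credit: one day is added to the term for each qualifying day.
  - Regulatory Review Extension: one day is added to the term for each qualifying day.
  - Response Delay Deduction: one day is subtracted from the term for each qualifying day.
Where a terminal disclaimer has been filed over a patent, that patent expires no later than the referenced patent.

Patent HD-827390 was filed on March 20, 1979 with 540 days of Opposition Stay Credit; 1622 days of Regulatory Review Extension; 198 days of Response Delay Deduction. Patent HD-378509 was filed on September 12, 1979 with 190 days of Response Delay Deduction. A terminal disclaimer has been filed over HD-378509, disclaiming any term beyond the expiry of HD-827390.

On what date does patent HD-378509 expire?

Natural term of HD-378509:
  Base: filing + 19 years → 12 September 1998.
  Response Delay Deduction: −190 days → 6 March 1998.
Expiry of referenced patent HD-827390:
  Base: filing + 19 years → 20 March 1998.
  Opposition Stay Credit: +540 days → 11 September 1999.
  Regulatory Review Extension: +1622 days → 19 February 2004.
  Response Delay Deduction: −198 days → 5 August 2003.
Terminal disclaimer: HD-378509 expires on the earlier of 6 March 1998 and 5 August 2003.

March 6, 1998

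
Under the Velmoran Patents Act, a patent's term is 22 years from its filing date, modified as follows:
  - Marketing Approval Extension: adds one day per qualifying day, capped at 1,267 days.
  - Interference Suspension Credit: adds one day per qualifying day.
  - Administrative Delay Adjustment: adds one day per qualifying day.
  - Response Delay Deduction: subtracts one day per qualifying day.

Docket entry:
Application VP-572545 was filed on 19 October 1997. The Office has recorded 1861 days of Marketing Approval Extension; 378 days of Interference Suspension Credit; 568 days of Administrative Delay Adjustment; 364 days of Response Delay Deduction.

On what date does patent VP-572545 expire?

November 10, 2024

Base term: filing date + 22 years → 19 October 2019.
Marketing Approval Extension: 1861 days claimed exceeds the 1267-day cap, so +1267 days → 8 April 2023.
Interference Suspension Credit: +378 days → 20 April 2024.
Administrative Delay Adjustment: +568 days → 9 November 2025.
Response Delay Deduction: −364 days → 10 November 2024.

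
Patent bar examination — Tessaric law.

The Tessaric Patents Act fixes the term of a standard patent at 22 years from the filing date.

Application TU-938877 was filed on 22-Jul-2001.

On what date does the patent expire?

Filing date + 22 years → 22 July 2023.

2023-07-22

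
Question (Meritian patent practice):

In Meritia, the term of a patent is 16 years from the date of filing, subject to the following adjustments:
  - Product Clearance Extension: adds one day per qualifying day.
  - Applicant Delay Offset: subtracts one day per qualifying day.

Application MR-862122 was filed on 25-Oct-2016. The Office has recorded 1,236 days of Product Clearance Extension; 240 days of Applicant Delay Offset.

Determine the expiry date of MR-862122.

Base term: filing date + 16 years → 25 October 2032.
Product Clearance Extension: +1236 days → 14 March 2036.
Applicant Delay Offset: −240 days → 18 July 2035.

2035-07-18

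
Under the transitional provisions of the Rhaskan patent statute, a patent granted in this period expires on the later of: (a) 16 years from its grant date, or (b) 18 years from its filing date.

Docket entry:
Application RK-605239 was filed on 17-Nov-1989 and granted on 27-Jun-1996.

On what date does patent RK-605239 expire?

(a) grant + 16 years → 27 June 2012.
(b) filing + 18 years → 17 November 2007.
Later of the two: 27 June 2012.

June 27, 2012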